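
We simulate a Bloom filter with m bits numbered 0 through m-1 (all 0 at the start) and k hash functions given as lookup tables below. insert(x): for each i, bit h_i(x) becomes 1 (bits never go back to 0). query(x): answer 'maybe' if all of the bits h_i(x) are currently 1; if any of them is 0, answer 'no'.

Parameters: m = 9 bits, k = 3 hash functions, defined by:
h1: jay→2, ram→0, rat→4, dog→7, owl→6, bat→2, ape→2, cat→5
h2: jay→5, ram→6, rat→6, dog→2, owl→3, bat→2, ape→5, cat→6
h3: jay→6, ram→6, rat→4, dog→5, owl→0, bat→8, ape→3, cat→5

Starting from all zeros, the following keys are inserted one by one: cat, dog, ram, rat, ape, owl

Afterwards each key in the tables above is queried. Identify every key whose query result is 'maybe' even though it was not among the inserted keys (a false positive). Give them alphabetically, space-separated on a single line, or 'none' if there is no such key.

Answer: jay

Derivation:
Start: bits=000000000
After insert 'cat': sets bits 5 6 -> bits=000001100
After insert 'dog': sets bits 2 5 7 -> bits=001001110
After insert 'ram': sets bits 0 6 -> bits=101001110
After insert 'rat': sets bits 4 6 -> bits=101011110
After insert 'ape': sets bits 2 3 5 -> bits=101111110
After insert 'owl': sets bits 0 3 6 -> bits=101111110
Not inserted: bat jay — query each against bits=101111110:
query bat: checks bit2=1, bit8=0 (has a 0) -> no => not a false positive
query jay: checks bit2=1, bit5=1, bit6=1 (all 1) -> maybe => FALSE POSITIVE
False positives (alphabetical): jay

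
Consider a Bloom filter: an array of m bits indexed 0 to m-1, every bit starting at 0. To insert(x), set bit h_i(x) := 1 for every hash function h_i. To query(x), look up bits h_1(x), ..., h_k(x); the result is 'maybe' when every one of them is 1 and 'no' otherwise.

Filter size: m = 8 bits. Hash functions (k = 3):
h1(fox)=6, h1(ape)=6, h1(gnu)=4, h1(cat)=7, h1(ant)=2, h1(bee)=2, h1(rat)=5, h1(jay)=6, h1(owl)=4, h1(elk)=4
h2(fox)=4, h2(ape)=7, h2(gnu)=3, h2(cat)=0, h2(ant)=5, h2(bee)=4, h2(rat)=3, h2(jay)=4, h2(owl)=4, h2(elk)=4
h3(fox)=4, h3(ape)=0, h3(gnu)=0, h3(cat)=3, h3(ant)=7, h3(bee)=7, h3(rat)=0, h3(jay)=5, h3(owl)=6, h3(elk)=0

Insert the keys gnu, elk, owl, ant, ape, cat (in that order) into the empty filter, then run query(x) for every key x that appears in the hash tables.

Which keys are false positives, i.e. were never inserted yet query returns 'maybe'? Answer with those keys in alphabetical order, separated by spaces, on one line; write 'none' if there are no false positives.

Answer: bee fox jay rat

Derivation:
Start: bits=00000000
After insert 'gnu': sets bits 0 3 4 -> bits=10011000
After insert 'elk': sets bits 0 4 -> bits=10011000
After insert 'owl': sets bits 4 6 -> bits=10011010
After insert 'ant': sets bits 2 5 7 -> bits=10111111
After insert 'ape': sets bits 0 6 7 -> bits=10111111
After insert 'cat': sets bits 0 3 7 -> bits=10111111
Not inserted: bee fox jay rat — query each against bits=10111111:
query bee: checks bit2=1, bit4=1, bit7=1 (all 1) -> maybe => FALSE POSITIVE
query fox: checks bit4=1, bit6=1 (all 1) -> maybe => FALSE POSITIVE
query jay: checks bit4=1, bit5=1, bit6=1 (all 1) -> maybe => FALSE POSITIVE
query rat: checks bit0=1, bit3=1, bit5=1 (all 1) -> maybe => FALSE POSITIVE
False positives (alphabetical): bee fox jay rat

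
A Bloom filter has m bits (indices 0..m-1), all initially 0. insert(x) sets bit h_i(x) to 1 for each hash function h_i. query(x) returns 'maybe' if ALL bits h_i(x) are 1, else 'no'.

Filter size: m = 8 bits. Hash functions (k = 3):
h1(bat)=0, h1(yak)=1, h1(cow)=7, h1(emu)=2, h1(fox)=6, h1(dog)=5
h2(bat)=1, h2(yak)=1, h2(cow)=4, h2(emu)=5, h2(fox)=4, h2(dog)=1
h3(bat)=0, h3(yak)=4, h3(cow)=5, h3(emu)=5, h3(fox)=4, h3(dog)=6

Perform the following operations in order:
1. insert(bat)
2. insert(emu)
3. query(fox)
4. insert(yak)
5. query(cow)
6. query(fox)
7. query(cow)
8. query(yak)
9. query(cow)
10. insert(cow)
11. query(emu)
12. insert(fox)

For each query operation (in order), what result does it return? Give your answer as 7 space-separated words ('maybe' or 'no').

Answer: no no no no maybe no maybe

Derivation:
Start: bits=00000000
Op 1: insert bat -> sets bits 0 1 -> bits=11000000
Op 2: insert emu -> sets bits 2 5 -> bits=11100100
Op 3: query fox -> checks bit4=0, bit6=0 (has a 0) -> no
Op 4: insert yak -> sets bits 1 4 -> bits=11101100
Op 5: query cow -> checks bit4=1, bit5=1, bit7=0 (has a 0) -> no
Op 6: query fox -> checks bit4=1, bit6=0 (has a 0) -> no
Op 7: query cow -> checks bit4=1, bit5=1, bit7=0 (has a 0) -> no
Op 8: query yak -> checks bit1=1, bit4=1 (all 1) -> maybe
Op 9: query cow -> checks bit4=1, bit5=1, bit7=0 (has a 0) -> no
Op 10: insert cow -> sets bits 4 5 7 -> bits=11101101
Op 11: query emu -> checks bit2=1, bit5=1 (all 1) -> maybe
Op 12: insert fox -> sets bits 4 6 -> bits=11101111
Query results in order: no no no no maybe no maybe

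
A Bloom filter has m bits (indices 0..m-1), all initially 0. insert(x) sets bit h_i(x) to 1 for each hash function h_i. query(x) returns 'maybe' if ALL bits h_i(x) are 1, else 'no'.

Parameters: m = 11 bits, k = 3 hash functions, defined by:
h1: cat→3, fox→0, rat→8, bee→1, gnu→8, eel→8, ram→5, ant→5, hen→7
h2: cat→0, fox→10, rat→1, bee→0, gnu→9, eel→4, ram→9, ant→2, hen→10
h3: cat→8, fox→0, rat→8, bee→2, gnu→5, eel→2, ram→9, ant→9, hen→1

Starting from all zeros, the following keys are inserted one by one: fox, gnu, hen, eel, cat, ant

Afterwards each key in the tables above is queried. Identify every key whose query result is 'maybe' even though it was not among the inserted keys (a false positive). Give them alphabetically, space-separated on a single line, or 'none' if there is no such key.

Start: bits=00000000000
After insert 'fox': sets bits 0 10 -> bits=10000000001
After insert 'gnu': sets bits 5 8 9 -> bits=10000100111
After insert 'hen': sets bits 1 7 10 -> bits=11000101111
After insert 'eel': sets bits 2 4 8 -> bits=11101101111
After insert 'cat': sets bits 0 3 8 -> bits=11111101111
After insert 'ant': sets bits 2 5 9 -> bits=11111101111
Not inserted: bee ram rat — query each against bits=11111101111:
query bee: checks bit0=1, bit1=1, bit2=1 (all 1) -> maybe => FALSE POSITIVE
query ram: checks bit5=1, bit9=1 (all 1) -> maybe => FALSE POSITIVE
query rat: checks bit1=1, bit8=1 (all 1) -> maybe => FALSE POSITIVE
False positives (alphabetical): bee ram rat

Answer: bee ram rat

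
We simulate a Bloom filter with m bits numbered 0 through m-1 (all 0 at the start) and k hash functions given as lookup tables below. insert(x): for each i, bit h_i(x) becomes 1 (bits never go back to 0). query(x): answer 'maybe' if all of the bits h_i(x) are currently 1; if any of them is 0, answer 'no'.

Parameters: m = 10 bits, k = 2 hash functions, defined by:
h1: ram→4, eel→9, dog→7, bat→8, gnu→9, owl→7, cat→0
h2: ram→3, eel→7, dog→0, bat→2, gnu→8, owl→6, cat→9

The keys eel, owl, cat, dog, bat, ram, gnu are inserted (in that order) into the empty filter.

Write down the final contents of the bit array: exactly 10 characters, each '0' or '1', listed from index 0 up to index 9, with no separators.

Start: bits=0000000000
After insert 'eel': sets bits 7 9 -> bits=0000000101
After insert 'owl': sets bits 6 7 -> bits=0000001101
After insert 'cat': sets bits 0 9 -> bits=1000001101
After insert 'dog': sets bits 0 7 -> bits=1000001101
After insert 'bat': sets bits 2 8 -> bits=1010001111
After insert 'ram': sets bits 3 4 -> bits=1011101111
After insert 'gnu': sets bits 8 9 -> bits=1011101111

Answer: 1011101111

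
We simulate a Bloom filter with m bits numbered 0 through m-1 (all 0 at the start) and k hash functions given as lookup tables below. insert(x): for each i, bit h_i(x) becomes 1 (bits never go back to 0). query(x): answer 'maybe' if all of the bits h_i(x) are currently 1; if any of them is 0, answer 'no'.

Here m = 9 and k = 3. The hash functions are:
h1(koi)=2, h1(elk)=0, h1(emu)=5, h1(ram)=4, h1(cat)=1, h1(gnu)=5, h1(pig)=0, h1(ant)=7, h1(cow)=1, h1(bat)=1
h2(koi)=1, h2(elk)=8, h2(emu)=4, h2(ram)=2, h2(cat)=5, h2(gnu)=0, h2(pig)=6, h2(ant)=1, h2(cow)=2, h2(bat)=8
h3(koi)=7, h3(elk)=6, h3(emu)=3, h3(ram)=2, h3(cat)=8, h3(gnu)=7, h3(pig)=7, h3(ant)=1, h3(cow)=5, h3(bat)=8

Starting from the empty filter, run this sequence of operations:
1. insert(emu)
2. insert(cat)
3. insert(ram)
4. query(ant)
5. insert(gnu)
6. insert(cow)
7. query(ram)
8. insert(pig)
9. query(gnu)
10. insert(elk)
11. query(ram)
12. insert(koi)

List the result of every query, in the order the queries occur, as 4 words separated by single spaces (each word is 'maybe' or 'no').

Start: bits=000000000
Op 1: insert emu -> sets bits 3 4 5 -> bits=000111000
Op 2: insert cat -> sets bits 1 5 8 -> bits=010111001
Op 3: insert ram -> sets bits 2 4 -> bits=011111001
Op 4: query ant -> checks bit1=1, bit7=0 (has a 0) -> no
Op 5: insert gnu -> sets bits 0 5 7 -> bits=111111011
Op 6: insert cow -> sets bits 1 2 5 -> bits=111111011
Op 7: query ram -> checks bit2=1, bit4=1 (all 1) -> maybe
Op 8: insert pig -> sets bits 0 6 7 -> bits=111111111
Op 9: query gnu -> checks bit0=1, bit5=1, bit7=1 (all 1) -> maybe
Op 10: insert elk -> sets bits 0 6 8 -> bits=111111111
Op 11: query ram -> checks bit2=1, bit4=1 (all 1) -> maybe
Op 12: insert koi -> sets bits 1 2 7 -> bits=111111111
Query results in order: no maybe maybe maybe

Answer: no maybe maybe maybe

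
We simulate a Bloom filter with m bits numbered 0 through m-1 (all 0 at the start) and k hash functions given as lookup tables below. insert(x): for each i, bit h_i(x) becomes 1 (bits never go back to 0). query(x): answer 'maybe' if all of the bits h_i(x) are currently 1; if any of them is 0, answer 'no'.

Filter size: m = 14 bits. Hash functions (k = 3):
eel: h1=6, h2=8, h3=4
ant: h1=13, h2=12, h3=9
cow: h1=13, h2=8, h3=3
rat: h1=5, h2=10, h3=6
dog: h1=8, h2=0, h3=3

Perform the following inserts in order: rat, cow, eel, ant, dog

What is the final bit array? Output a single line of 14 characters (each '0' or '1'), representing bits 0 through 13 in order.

Answer: 10011110111011

Derivation:
Start: bits=00000000000000
After insert 'rat': sets bits 5 6 10 -> bits=00000110001000
After insert 'cow': sets bits 3 8 13 -> bits=00010110101001
After insert 'eel': sets bits 4 6 8 -> bits=00011110101001
After insert 'ant': sets bits 9 12 13 -> bits=00011110111011
After insert 'dog': sets bits 0 3 8 -> bits=10011110111011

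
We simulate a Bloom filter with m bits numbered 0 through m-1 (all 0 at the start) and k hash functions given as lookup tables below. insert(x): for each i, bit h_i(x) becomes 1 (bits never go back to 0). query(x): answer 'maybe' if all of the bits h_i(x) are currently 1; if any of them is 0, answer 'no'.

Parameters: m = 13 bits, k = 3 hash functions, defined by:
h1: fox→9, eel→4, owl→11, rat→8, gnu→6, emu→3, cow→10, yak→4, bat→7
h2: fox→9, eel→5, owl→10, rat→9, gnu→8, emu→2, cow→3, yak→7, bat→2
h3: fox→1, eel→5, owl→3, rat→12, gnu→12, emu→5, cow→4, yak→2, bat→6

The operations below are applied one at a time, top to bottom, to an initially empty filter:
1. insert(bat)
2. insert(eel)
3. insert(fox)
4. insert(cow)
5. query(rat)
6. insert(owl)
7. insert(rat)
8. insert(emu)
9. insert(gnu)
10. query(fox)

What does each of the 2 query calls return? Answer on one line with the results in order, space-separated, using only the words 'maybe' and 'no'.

Answer: no maybe

Derivation:
Start: bits=0000000000000
Op 1: insert bat -> sets bits 2 6 7 -> bits=0010001100000
Op 2: insert eel -> sets bits 4 5 -> bits=0010111100000
Op 3: insert fox -> sets bits 1 9 -> bits=0110111101000
Op 4: insert cow -> sets bits 3 4 10 -> bits=0111111101100
Op 5: query rat -> checks bit8=0, bit9=1, bit12=0 (has a 0) -> no
Op 6: insert owl -> sets bits 3 10 11 -> bits=0111111101110
Op 7: insert rat -> sets bits 8 9 12 -> bits=0111111111111
Op 8: insert emu -> sets bits 2 3 5 -> bits=0111111111111
Op 9: insert gnu -> sets bits 6 8 12 -> bits=0111111111111
Op 10: query fox -> checks bit1=1, bit9=1 (all 1) -> maybe
Query results in order: no maybe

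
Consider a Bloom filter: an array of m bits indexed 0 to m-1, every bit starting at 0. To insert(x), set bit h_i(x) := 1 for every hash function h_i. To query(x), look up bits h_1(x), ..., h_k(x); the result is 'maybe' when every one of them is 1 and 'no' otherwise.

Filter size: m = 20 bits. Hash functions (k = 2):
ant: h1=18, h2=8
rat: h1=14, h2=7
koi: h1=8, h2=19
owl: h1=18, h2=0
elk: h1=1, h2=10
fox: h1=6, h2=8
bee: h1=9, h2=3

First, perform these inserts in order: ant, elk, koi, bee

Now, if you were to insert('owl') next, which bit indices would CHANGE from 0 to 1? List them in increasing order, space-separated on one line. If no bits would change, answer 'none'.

Start: bits=00000000000000000000
After insert 'ant': sets bits 8 18 -> bits=00000000100000000010
After insert 'elk': sets bits 1 10 -> bits=01000000101000000010
After insert 'koi': sets bits 8 19 -> bits=01000000101000000011
After insert 'bee': sets bits 3 9 -> bits=01010000111000000011
insert 'owl' would touch bits 0 18; currently bit0=0, bit18=1
Bits that are 0 among those (would change 0->1): 0

Answer: 0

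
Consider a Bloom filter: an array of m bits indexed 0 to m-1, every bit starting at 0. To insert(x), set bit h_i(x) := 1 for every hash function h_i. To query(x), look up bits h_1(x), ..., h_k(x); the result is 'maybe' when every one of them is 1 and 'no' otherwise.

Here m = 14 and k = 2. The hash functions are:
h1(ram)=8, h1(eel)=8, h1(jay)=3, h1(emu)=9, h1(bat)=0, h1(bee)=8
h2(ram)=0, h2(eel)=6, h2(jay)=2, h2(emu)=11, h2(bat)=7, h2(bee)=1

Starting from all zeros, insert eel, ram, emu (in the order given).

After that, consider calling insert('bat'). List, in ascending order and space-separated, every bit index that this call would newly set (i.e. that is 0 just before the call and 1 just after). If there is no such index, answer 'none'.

Start: bits=00000000000000
After insert 'eel': sets bits 6 8 -> bits=00000010100000
After insert 'ram': sets bits 0 8 -> bits=10000010100000
After insert 'emu': sets bits 9 11 -> bits=10000010110100
insert 'bat' would touch bits 0 7; currently bit0=1, bit7=0
Bits that are 0 among those (would change 0->1): 7

Answer: 7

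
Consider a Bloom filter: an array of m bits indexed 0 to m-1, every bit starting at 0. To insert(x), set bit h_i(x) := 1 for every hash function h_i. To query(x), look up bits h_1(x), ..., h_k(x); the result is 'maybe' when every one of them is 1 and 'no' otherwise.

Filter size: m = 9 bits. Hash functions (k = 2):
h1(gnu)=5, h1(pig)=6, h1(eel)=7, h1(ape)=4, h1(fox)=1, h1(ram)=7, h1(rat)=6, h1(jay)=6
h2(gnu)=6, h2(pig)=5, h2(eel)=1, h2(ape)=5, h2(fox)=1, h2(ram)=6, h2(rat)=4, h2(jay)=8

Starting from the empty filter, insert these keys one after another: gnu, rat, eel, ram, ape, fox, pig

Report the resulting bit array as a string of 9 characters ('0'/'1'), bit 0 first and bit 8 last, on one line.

Start: bits=000000000
After insert 'gnu': sets bits 5 6 -> bits=000001100
After insert 'rat': sets bits 4 6 -> bits=000011100
After insert 'eel': sets bits 1 7 -> bits=010011110
After insert 'ram': sets bits 6 7 -> bits=010011110
After insert 'ape': sets bits 4 5 -> bits=010011110
After insert 'fox': sets bits 1 -> bits=010011110
After insert 'pig': sets bits 5 6 -> bits=010011110

Answer: 010011110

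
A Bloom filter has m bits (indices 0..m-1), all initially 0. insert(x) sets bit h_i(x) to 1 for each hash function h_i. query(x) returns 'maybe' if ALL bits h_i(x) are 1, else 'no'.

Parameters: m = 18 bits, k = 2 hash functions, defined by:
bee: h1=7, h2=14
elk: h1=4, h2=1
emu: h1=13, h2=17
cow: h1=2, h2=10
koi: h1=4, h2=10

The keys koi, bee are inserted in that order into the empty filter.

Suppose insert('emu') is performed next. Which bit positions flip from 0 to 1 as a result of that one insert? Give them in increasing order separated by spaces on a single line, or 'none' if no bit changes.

Start: bits=000000000000000000
After insert 'koi': sets bits 4 10 -> bits=000010000010000000
After insert 'bee': sets bits 7 14 -> bits=000010010010001000
insert 'emu' would touch bits 13 17; currently bit13=0, bit17=0
Bits that are 0 among those (would change 0->1): 13 17

Answer: 13 17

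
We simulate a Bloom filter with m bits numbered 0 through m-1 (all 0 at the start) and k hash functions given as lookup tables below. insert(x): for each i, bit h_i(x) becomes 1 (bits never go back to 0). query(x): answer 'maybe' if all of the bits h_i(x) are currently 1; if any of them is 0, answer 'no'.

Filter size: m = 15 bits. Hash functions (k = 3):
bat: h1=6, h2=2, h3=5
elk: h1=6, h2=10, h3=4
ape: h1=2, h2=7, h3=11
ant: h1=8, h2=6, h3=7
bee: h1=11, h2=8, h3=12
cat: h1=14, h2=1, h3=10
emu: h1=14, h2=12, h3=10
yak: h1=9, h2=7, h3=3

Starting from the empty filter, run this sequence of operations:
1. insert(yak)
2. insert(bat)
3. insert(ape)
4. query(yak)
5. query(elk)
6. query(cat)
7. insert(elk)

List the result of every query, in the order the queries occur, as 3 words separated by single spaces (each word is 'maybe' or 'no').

Answer: maybe no no

Derivation:
Start: bits=000000000000000
Op 1: insert yak -> sets bits 3 7 9 -> bits=000100010100000
Op 2: insert bat -> sets bits 2 5 6 -> bits=001101110100000
Op 3: insert ape -> sets bits 2 7 11 -> bits=001101110101000
Op 4: query yak -> checks bit3=1, bit7=1, bit9=1 (all 1) -> maybe
Op 5: query elk -> checks bit4=0, bit6=1, bit10=0 (has a 0) -> no
Op 6: query cat -> checks bit1=0, bit10=0, bit14=0 (has a 0) -> no
Op 7: insert elk -> sets bits 4 6 10 -> bits=001111110111000
Query results in order: maybe no no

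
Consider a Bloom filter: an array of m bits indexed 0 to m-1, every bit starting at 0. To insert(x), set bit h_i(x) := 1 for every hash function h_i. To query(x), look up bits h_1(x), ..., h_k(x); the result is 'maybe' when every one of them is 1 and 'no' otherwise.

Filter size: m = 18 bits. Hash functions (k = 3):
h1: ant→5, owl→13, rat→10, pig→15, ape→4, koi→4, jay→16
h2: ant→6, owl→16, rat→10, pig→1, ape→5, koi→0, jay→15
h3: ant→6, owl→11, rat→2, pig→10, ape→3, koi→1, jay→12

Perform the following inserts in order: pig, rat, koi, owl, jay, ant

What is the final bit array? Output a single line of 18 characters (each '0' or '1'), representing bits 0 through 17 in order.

Start: bits=000000000000000000
After insert 'pig': sets bits 1 10 15 -> bits=010000000010000100
After insert 'rat': sets bits 2 10 -> bits=011000000010000100
After insert 'koi': sets bits 0 1 4 -> bits=111010000010000100
After insert 'owl': sets bits 11 13 16 -> bits=111010000011010110
After insert 'jay': sets bits 12 15 16 -> bits=111010000011110110
After insert 'ant': sets bits 5 6 -> bits=111011100011110110

Answer: 111011100011110110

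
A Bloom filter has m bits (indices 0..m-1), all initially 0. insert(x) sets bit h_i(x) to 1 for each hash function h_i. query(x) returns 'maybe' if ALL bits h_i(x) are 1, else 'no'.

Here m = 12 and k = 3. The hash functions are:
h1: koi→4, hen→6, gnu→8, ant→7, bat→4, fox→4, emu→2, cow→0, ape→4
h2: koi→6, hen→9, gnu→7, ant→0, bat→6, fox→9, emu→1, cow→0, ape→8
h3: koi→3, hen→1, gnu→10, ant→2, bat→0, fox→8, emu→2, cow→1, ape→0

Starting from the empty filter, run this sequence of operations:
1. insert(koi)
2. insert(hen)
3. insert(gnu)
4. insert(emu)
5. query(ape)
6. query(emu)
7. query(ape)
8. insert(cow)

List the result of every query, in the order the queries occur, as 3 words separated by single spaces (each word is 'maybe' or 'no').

Answer: no maybe no

Derivation:
Start: bits=000000000000
Op 1: insert koi -> sets bits 3 4 6 -> bits=000110100000
Op 2: insert hen -> sets bits 1 6 9 -> bits=010110100100
Op 3: insert gnu -> sets bits 7 8 10 -> bits=010110111110
Op 4: insert emu -> sets bits 1 2 -> bits=011110111110
Op 5: query ape -> checks bit0=0, bit4=1, bit8=1 (has a 0) -> no
Op 6: query emu -> checks bit1=1, bit2=1 (all 1) -> maybe
Op 7: query ape -> checks bit0=0, bit4=1, bit8=1 (has a 0) -> no
Op 8: insert cow -> sets bits 0 1 -> bits=111110111110
Query results in order: no maybe no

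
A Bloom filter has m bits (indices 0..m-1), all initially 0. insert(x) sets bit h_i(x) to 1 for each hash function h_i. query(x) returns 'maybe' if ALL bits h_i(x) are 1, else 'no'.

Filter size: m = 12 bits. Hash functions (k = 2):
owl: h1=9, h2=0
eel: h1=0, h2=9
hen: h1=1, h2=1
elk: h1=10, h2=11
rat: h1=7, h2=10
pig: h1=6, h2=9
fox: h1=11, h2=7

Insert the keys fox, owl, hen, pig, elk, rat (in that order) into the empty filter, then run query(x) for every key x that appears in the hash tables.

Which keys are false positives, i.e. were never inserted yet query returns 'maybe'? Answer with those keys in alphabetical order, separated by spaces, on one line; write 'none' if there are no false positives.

Answer: eel

Derivation:
Start: bits=000000000000
After insert 'fox': sets bits 7 11 -> bits=000000010001
After insert 'owl': sets bits 0 9 -> bits=100000010101
After insert 'hen': sets bits 1 -> bits=110000010101
After insert 'pig': sets bits 6 9 -> bits=110000110101
After insert 'elk': sets bits 10 11 -> bits=110000110111
After insert 'rat': sets bits 7 10 -> bits=110000110111
Not inserted: eel — query each against bits=110000110111:
query eel: checks bit0=1, bit9=1 (all 1) -> maybe => FALSE POSITIVE
False positives (alphabetical): eel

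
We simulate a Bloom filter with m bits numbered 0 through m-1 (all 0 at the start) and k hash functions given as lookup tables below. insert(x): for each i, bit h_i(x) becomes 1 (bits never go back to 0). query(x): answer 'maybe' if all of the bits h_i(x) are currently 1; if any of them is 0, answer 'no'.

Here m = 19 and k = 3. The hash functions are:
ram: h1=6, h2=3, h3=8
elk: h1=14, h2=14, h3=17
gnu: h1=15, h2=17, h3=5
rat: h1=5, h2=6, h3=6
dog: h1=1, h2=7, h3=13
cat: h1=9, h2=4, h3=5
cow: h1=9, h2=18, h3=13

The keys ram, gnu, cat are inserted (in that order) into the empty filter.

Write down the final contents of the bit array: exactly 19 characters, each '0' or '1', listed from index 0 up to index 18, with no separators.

Start: bits=0000000000000000000
After insert 'ram': sets bits 3 6 8 -> bits=0001001010000000000
After insert 'gnu': sets bits 5 15 17 -> bits=0001011010000001010
After insert 'cat': sets bits 4 5 9 -> bits=0001111011000001010

Answer: 0001111011000001010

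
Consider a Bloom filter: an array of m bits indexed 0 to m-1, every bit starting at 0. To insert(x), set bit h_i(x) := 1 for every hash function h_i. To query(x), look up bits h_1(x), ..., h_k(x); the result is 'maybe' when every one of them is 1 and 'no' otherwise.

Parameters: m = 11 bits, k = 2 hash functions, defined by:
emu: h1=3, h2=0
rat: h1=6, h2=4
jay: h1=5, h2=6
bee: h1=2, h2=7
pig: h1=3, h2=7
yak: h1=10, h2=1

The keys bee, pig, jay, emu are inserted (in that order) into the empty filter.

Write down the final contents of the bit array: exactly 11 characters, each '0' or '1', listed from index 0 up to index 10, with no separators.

Answer: 10110111000

Derivation:
Start: bits=00000000000
After insert 'bee': sets bits 2 7 -> bits=00100001000
After insert 'pig': sets bits 3 7 -> bits=00110001000
After insert 'jay': sets bits 5 6 -> bits=00110111000
After insert 'emu': sets bits 0 3 -> bits=10110111000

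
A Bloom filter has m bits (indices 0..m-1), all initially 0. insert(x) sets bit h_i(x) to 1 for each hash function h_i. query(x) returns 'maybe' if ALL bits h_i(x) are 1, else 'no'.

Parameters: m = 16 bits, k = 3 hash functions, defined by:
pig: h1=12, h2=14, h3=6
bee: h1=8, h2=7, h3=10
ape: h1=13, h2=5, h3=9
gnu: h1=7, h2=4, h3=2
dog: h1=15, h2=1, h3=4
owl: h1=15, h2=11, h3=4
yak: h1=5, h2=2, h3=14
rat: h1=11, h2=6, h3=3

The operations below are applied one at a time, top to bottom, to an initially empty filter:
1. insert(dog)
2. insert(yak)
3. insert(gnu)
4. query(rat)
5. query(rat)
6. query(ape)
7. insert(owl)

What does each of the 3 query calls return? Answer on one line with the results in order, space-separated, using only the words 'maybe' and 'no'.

Start: bits=0000000000000000
Op 1: insert dog -> sets bits 1 4 15 -> bits=0100100000000001
Op 2: insert yak -> sets bits 2 5 14 -> bits=0110110000000011
Op 3: insert gnu -> sets bits 2 4 7 -> bits=0110110100000011
Op 4: query rat -> checks bit3=0, bit6=0, bit11=0 (has a 0) -> no
Op 5: query rat -> checks bit3=0, bit6=0, bit11=0 (has a 0) -> no
Op 6: query ape -> checks bit5=1, bit9=0, bit13=0 (has a 0) -> no
Op 7: insert owl -> sets bits 4 11 15 -> bits=0110110100010011
Query results in order: no no no

Answer: no no no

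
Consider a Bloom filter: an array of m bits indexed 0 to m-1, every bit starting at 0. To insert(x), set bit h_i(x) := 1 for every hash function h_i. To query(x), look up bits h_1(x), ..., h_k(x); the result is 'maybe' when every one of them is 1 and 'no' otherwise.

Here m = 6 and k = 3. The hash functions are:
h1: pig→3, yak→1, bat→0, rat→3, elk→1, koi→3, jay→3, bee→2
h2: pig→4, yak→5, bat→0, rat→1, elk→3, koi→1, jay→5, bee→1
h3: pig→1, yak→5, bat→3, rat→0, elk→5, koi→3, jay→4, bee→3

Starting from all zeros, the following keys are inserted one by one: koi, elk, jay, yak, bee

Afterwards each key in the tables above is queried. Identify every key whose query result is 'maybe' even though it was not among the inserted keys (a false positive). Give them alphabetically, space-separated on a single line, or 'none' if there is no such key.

Start: bits=000000
After insert 'koi': sets bits 1 3 -> bits=010100
After insert 'elk': sets bits 1 3 5 -> bits=010101
After insert 'jay': sets bits 3 4 5 -> bits=010111
After insert 'yak': sets bits 1 5 -> bits=010111
After insert 'bee': sets bits 1 2 3 -> bits=011111
Not inserted: bat pig rat — query each against bits=011111:
query bat: checks bit0=0, bit3=1 (has a 0) -> no => not a false positive
query pig: checks bit1=1, bit3=1, bit4=1 (all 1) -> maybe => FALSE POSITIVE
query rat: checks bit0=0, bit1=1, bit3=1 (has a 0) -> no => not a false positive
False positives (alphabetical): pig

Answer: pig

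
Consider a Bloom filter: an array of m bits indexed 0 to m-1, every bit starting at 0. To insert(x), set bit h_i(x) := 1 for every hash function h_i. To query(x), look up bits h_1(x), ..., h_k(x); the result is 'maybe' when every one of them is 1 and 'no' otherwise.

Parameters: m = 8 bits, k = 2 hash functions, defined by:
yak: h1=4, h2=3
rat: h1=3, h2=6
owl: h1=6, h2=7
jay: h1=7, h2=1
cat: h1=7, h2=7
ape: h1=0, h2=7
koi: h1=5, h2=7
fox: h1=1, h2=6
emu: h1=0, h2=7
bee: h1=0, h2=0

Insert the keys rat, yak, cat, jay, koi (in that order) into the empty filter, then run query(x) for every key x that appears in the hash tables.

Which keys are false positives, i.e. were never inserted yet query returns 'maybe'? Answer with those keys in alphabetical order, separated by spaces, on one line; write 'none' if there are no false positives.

Answer: fox owl

Derivation:
Start: bits=00000000
After insert 'rat': sets bits 3 6 -> bits=00010010
After insert 'yak': sets bits 3 4 -> bits=00011010
After insert 'cat': sets bits 7 -> bits=00011011
After insert 'jay': sets bits 1 7 -> bits=01011011
After insert 'koi': sets bits 5 7 -> bits=01011111
Not inserted: ape bee emu fox owl — query each against bits=01011111:
query ape: checks bit0=0, bit7=1 (has a 0) -> no => not a false positive
query bee: checks bit0=0 (has a 0) -> no => not a false positive
query emu: checks bit0=0, bit7=1 (has a 0) -> no => not a false positive
query fox: checks bit1=1, bit6=1 (all 1) -> maybe => FALSE POSITIVE
query owl: checks bit6=1, bit7=1 (all 1) -> maybe => FALSE POSITIVE
False positives (alphabetical): fox owl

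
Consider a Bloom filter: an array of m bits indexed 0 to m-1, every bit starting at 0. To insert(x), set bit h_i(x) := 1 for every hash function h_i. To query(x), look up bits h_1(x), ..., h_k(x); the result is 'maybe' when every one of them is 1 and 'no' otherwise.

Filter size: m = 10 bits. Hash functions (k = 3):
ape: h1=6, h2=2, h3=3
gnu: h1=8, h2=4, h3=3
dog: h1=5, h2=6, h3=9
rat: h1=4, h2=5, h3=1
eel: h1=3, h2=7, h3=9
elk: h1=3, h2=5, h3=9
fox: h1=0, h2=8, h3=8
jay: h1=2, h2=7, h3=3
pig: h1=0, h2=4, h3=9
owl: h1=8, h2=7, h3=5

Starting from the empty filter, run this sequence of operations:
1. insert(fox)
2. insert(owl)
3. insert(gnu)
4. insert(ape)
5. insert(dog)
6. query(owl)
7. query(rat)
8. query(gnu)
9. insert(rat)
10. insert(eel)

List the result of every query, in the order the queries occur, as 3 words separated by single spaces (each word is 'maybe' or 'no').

Start: bits=0000000000
Op 1: insert fox -> sets bits 0 8 -> bits=1000000010
Op 2: insert owl -> sets bits 5 7 8 -> bits=1000010110
Op 3: insert gnu -> sets bits 3 4 8 -> bits=1001110110
Op 4: insert ape -> sets bits 2 3 6 -> bits=1011111110
Op 5: insert dog -> sets bits 5 6 9 -> bits=1011111111
Op 6: query owl -> checks bit5=1, bit7=1, bit8=1 (all 1) -> maybe
Op 7: query rat -> checks bit1=0, bit4=1, bit5=1 (has a 0) -> no
Op 8: query gnu -> checks bit3=1, bit4=1, bit8=1 (all 1) -> maybe
Op 9: insert rat -> sets bits 1 4 5 -> bits=1111111111
Op 10: insert eel -> sets bits 3 7 9 -> bits=1111111111
Query results in order: maybe no maybe

Answer: maybe no maybe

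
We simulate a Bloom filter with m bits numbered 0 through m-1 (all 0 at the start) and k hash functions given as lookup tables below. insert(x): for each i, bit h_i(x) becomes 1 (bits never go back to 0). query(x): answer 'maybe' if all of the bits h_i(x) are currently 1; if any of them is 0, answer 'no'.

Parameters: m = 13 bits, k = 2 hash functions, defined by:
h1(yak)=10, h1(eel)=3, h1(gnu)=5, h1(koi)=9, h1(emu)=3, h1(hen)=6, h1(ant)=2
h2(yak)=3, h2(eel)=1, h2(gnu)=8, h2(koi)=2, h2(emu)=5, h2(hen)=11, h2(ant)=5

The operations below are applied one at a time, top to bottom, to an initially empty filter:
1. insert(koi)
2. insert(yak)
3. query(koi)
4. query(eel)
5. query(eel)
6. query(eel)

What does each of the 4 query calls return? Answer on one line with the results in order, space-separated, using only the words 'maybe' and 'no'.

Answer: maybe no no no

Derivation:
Start: bits=0000000000000
Op 1: insert koi -> sets bits 2 9 -> bits=0010000001000
Op 2: insert yak -> sets bits 3 10 -> bits=0011000001100
Op 3: query koi -> checks bit2=1, bit9=1 (all 1) -> maybe
Op 4: query eel -> checks bit1=0, bit3=1 (has a 0) -> no
Op 5: query eel -> checks bit1=0, bit3=1 (has a 0) -> no
Op 6: query eel -> checks bit1=0, bit3=1 (has a 0) -> no
Query results in order: maybe no no no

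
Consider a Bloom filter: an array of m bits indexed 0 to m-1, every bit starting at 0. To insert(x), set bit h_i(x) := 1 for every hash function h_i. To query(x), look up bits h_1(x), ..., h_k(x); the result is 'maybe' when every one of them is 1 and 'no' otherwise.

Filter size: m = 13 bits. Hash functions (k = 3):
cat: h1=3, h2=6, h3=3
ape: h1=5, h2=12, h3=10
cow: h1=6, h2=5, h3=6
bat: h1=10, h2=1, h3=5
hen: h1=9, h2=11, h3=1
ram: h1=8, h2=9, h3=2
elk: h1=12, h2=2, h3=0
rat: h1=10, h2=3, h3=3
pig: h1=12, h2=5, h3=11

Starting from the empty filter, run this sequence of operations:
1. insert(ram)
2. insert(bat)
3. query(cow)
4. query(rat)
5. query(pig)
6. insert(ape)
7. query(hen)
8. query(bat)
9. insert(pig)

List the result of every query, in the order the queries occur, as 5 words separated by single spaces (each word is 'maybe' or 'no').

Start: bits=0000000000000
Op 1: insert ram -> sets bits 2 8 9 -> bits=0010000011000
Op 2: insert bat -> sets bits 1 5 10 -> bits=0110010011100
Op 3: query cow -> checks bit5=1, bit6=0 (has a 0) -> no
Op 4: query rat -> checks bit3=0, bit10=1 (has a 0) -> no
Op 5: query pig -> checks bit5=1, bit11=0, bit12=0 (has a 0) -> no
Op 6: insert ape -> sets bits 5 10 12 -> bits=0110010011101
Op 7: query hen -> checks bit1=1, bit9=1, bit11=0 (has a 0) -> no
Op 8: query bat -> checks bit1=1, bit5=1, bit10=1 (all 1) -> maybe
Op 9: insert pig -> sets bits 5 11 12 -> bits=0110010011111
Query results in order: no no no no maybe

Answer: no no no no maybe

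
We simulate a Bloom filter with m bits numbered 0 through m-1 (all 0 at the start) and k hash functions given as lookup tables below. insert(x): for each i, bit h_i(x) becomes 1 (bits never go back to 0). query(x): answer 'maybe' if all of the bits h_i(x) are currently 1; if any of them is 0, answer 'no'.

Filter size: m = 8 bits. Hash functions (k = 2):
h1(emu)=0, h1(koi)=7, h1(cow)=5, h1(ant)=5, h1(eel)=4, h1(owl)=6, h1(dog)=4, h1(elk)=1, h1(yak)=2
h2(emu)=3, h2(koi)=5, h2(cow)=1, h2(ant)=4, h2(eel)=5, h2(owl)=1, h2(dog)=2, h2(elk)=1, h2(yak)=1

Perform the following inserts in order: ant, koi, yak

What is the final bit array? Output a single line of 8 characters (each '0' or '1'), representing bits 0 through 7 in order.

Start: bits=00000000
After insert 'ant': sets bits 4 5 -> bits=00001100
After insert 'koi': sets bits 5 7 -> bits=00001101
After insert 'yak': sets bits 1 2 -> bits=01101101

Answer: 01101101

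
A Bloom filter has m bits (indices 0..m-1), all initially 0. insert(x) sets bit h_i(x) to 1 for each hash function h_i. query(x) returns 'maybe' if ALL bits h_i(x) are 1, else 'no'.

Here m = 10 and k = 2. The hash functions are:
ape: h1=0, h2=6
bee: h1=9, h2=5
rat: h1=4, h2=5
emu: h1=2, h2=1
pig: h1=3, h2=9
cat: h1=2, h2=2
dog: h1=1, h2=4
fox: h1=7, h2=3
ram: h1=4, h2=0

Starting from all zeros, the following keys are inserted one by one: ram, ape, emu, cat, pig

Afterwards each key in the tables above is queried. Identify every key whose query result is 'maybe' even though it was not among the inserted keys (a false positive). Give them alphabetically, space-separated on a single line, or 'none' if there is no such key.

Answer: dog

Derivation:
Start: bits=0000000000
After insert 'ram': sets bits 0 4 -> bits=1000100000
After insert 'ape': sets bits 0 6 -> bits=1000101000
After insert 'emu': sets bits 1 2 -> bits=1110101000
After insert 'cat': sets bits 2 -> bits=1110101000
After insert 'pig': sets bits 3 9 -> bits=1111101001
Not inserted: bee dog fox rat — query each against bits=1111101001:
query bee: checks bit5=0, bit9=1 (has a 0) -> no => not a false positive
query dog: checks bit1=1, bit4=1 (all 1) -> maybe => FALSE POSITIVE
query fox: checks bit3=1, bit7=0 (has a 0) -> no => not a false positive
query rat: checks bit4=1, bit5=0 (has a 0) -> no => not a false positive
False positives (alphabetical): dog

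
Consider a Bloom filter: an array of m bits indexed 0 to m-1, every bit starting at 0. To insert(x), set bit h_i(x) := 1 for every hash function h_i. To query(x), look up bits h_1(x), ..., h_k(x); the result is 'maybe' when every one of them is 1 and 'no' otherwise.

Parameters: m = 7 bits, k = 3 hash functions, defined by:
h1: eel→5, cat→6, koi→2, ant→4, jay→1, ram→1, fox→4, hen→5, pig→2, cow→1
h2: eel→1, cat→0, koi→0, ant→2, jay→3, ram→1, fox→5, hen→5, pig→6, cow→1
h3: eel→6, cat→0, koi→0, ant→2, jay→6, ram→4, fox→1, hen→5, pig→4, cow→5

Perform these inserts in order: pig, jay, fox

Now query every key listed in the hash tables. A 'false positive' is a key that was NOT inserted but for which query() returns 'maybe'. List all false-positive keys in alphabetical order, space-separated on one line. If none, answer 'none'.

Start: bits=0000000
After insert 'pig': sets bits 2 4 6 -> bits=0010101
After insert 'jay': sets bits 1 3 6 -> bits=0111101
After insert 'fox': sets bits 1 4 5 -> bits=0111111
Not inserted: ant cat cow eel hen koi ram — query each against bits=0111111:
query ant: checks bit2=1, bit4=1 (all 1) -> maybe => FALSE POSITIVE
query cat: checks bit0=0, bit6=1 (has a 0) -> no => not a false positive
query cow: checks bit1=1, bit5=1 (all 1) -> maybe => FALSE POSITIVE
query eel: checks bit1=1, bit5=1, bit6=1 (all 1) -> maybe => FALSE POSITIVE
query hen: checks bit5=1 (all 1) -> maybe => FALSE POSITIVE
query koi: checks bit0=0, bit2=1 (has a 0) -> no => not a false positive
query ram: checks bit1=1, bit4=1 (all 1) -> maybe => FALSE POSITIVE
False positives (alphabetical): ant cow eel hen ram

Answer: ant cow eel hen ram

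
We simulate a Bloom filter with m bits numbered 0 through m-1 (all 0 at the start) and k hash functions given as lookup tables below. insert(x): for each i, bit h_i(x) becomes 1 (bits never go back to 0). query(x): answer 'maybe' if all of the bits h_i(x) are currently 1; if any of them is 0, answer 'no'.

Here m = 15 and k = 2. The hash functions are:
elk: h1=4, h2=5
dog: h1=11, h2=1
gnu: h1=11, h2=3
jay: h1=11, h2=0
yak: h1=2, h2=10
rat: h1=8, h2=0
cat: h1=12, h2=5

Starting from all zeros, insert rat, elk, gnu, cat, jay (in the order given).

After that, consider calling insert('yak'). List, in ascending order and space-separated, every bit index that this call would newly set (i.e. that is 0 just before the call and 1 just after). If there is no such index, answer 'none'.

Answer: 2 10

Derivation:
Start: bits=000000000000000
After insert 'rat': sets bits 0 8 -> bits=100000001000000
After insert 'elk': sets bits 4 5 -> bits=100011001000000
After insert 'gnu': sets bits 3 11 -> bits=100111001001000
After insert 'cat': sets bits 5 12 -> bits=100111001001100
After insert 'jay': sets bits 0 11 -> bits=100111001001100
insert 'yak' would touch bits 2 10; currently bit2=0, bit10=0
Bits that are 0 among those (would change 0->1): 2 10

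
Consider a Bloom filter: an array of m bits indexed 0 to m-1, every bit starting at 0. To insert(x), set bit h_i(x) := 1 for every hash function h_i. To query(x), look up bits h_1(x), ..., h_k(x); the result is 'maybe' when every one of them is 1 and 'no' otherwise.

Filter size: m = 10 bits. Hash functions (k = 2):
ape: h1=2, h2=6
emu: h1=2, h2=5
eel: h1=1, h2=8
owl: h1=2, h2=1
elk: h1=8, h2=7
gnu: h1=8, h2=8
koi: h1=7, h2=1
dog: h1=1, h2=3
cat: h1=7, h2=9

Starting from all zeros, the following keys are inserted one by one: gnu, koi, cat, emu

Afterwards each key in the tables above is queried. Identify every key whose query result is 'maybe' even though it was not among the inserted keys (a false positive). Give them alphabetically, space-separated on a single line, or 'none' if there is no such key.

Answer: eel elk owl

Derivation:
Start: bits=0000000000
After insert 'gnu': sets bits 8 -> bits=0000000010
After insert 'koi': sets bits 1 7 -> bits=0100000110
After insert 'cat': sets bits 7 9 -> bits=0100000111
After insert 'emu': sets bits 2 5 -> bits=0110010111
Not inserted: ape dog eel elk owl — query each against bits=0110010111:
query ape: checks bit2=1, bit6=0 (has a 0) -> no => not a false positive
query dog: checks bit1=1, bit3=0 (has a 0) -> no => not a false positive
query eel: checks bit1=1, bit8=1 (all 1) -> maybe => FALSE POSITIVE
query elk: checks bit7=1, bit8=1 (all 1) -> maybe => FALSE POSITIVE
query owl: checks bit1=1, bit2=1 (all 1) -> maybe => FALSE POSITIVE
False positives (alphabetical): eel elk owl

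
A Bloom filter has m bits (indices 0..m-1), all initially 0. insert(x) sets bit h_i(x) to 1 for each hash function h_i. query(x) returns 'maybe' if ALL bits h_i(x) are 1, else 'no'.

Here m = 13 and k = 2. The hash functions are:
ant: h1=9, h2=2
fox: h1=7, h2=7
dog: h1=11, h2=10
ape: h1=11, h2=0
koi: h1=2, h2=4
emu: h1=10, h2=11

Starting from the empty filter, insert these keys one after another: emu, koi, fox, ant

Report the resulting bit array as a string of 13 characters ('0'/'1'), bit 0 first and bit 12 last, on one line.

Start: bits=0000000000000
After insert 'emu': sets bits 10 11 -> bits=0000000000110
After insert 'koi': sets bits 2 4 -> bits=0010100000110
After insert 'fox': sets bits 7 -> bits=0010100100110
After insert 'ant': sets bits 2 9 -> bits=0010100101110

Answer: 0010100101110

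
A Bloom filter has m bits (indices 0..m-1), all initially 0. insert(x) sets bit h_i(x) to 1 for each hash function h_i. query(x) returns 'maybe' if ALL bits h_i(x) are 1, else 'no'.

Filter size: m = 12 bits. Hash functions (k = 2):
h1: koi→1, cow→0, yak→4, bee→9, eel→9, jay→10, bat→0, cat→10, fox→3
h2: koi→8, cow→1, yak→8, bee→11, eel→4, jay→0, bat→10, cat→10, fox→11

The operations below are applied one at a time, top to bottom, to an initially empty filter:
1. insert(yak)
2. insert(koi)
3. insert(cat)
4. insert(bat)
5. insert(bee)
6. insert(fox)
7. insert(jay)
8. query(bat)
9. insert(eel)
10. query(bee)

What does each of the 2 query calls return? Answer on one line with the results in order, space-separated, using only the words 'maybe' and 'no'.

Start: bits=000000000000
Op 1: insert yak -> sets bits 4 8 -> bits=000010001000
Op 2: insert koi -> sets bits 1 8 -> bits=010010001000
Op 3: insert cat -> sets bits 10 -> bits=010010001010
Op 4: insert bat -> sets bits 0 10 -> bits=110010001010
Op 5: insert bee -> sets bits 9 11 -> bits=110010001111
Op 6: insert fox -> sets bits 3 11 -> bits=110110001111
Op 7: insert jay -> sets bits 0 10 -> bits=110110001111
Op 8: query bat -> checks bit0=1, bit10=1 (all 1) -> maybe
Op 9: insert eel -> sets bits 4 9 -> bits=110110001111
Op 10: query bee -> checks bit9=1, bit11=1 (all 1) -> maybe
Query results in order: maybe maybe

Answer: maybe maybe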